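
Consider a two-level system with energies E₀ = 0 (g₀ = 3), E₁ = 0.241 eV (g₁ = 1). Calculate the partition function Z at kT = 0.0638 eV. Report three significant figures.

Eᵢ/kT = 0, 3.7774.
Z = Σ gᵢe^(−Eᵢ/kT) = 3·e^(−0) + 1·e^(−3.7774) = 3.0000 + 0.022882 = 3.0229.

Z = 3.02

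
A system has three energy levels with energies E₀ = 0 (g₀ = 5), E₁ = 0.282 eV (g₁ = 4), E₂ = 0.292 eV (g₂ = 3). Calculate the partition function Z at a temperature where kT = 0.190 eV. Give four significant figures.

Eᵢ/kT = 0, 1.48421, 1.53684.
Z = Σ gᵢe^(−Eᵢ/kT) = 5·e^(−0) + 4·e^(−1.48421) + 3·e^(−1.53684) = 5.00000 + 0.906725 + 0.645179 = 6.55190.

Z = 6.552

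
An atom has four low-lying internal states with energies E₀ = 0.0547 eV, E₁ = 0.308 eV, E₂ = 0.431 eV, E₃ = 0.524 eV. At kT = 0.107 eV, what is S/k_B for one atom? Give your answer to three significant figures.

0.463

Eᵢ/kT = 0.51121, 2.8785, 4.0280, 4.8972.
Z = Σ e^(−Eᵢ/kT) = e^(−0.51121) + e^(−2.8785) + e^(−4.0280) + e^(−4.8972) = 0.59977 + 0.056219 + 0.017810 + 0.0074675 = 0.68127.
⟨E⟩ = Σ EᵢPᵢ = 0.090584 eV.
S/k_B = ln Z + ⟨E⟩/kT = ln(0.68127) + 0.090584/0.107 = -0.38380 + 0.84658 = 0.463.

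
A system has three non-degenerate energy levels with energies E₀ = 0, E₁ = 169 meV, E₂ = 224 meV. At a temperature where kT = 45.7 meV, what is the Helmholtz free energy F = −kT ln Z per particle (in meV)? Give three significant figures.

-1.45 meV

Eᵢ/kT = 0, 3.6980, 4.9015.
Z = Σ e^(−Eᵢ/kT) = e^(−0) + e^(−3.6980) + e^(−4.9015) = 1.0000 + 0.024773 + 0.0074354 = 1.0322.
F = −kT ln Z = −45.7 × ln(1.0322) = −45.7 × 0.031692 = -1.45 meV.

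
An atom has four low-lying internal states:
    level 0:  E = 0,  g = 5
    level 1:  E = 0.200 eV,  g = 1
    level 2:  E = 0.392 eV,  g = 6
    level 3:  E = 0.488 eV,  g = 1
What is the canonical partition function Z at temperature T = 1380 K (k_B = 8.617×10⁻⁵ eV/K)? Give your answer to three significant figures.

k_BT = 8.617×10⁻⁵ × 1380 K = 0.11891 eV.
Eᵢ/kT = 0, 1.6819, 3.2966, 4.1039.
Z = Σ gᵢe^(−Eᵢ/kT) = 5·e^(−0) + 1·e^(−1.6819) + 6·e^(−3.2966) + 1·e^(−4.1039) = 5.0000 + 0.18602 + 0.22205 + 0.016508 = 5.4246.

Z = 5.42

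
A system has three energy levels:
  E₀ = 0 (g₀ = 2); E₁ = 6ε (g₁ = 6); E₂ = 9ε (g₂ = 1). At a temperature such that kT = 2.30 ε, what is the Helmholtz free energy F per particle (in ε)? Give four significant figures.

Eᵢ/kT = 0, 2.60870, 3.91304.
Z = Σ gᵢe^(−Eᵢ/kT) = 2·e^(−0) + 6·e^(−2.60870) + 1·e^(−3.91304) = 2.00000 + 0.441781 + 0.0199797 = 2.46176.
F = −kT ln Z = −2.30 × ln(2.46176) = −2.30 × 0.900877 = -2.072 ε.

-2.072 ε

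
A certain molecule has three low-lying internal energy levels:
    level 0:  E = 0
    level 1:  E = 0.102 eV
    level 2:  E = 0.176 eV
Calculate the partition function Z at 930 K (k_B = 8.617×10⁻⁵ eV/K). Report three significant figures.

k_BT = 8.617×10⁻⁵ × 930 K = 0.080138 eV.
Eᵢ/kT = 0, 1.2728, 2.1962.
Z = Σ e^(−Eᵢ/kT) = e^(−0) + e^(−1.2728) + e^(−2.1962) = 1.0000 + 0.28005 + 0.11123 = 1.3913.

Z = 1.39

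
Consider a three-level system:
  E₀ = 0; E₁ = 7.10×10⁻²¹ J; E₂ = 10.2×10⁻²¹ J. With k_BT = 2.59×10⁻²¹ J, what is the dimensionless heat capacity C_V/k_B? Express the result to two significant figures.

0.67

Eᵢ/kT = 0, 2.741, 3.938.
Z = Σ e^(−Eᵢ/kT) = e^(−0) + e^(−2.741) + e^(−3.938) = 1.000 + 0.06451 + 0.01949 = 1.084.
⟨E⟩ = 0.6059, ⟨E²⟩ = 4.871.
C_V/k_B = (⟨E²⟩ − ⟨E⟩²)/(kT)² = (4.871 − 0.3671)/6.708 = 0.67.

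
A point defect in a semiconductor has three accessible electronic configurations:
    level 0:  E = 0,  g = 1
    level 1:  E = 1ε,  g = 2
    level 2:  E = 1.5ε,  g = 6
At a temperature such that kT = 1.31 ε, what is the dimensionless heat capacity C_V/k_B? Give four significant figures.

0.2240

Eᵢ/kT = 0, 0.763359, 1.14504.
Z = Σ gᵢe^(−Eᵢ/kT) = 1·e^(−0) + 2·e^(−0.763359) + 6·e^(−1.14504) = 1.00000 + 0.932196 + 1.90927 = 3.84147.
⟨E⟩ = 0.988190 ε, ⟨E²⟩ = 1.36095 ε².
C_V/k_B = (⟨E²⟩ − ⟨E⟩²)/(kT)² = (1.36095 − 0.976519)/1.71610 = 0.2240.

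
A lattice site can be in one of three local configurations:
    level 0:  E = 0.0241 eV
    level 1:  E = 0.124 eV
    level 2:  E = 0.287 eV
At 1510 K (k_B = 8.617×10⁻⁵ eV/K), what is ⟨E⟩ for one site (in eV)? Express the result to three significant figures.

0.0750 eV

k_BT = 8.617×10⁻⁵ × 1510 K = 0.13012 eV.
Eᵢ/kT = 0.18521, 0.95297, 2.2057.
Z = Σ e^(−Eᵢ/kT) = e^(−0.18521) + e^(−0.95297) + e^(−2.2057) = 0.83093 + 0.38559 + 0.11017 = 1.3267.
⟨E⟩ = Σ Eᵢ e^(−Eᵢ/kT) / Z = (0.0241·0.83093 + 0.124·0.38559 + 0.287·0.11017) / 1.3267 = 0.0750 eV.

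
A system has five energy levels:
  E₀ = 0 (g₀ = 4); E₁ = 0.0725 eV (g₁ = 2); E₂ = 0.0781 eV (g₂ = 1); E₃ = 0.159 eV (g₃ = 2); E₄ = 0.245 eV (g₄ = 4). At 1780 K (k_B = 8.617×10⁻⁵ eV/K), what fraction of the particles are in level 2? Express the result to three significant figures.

k_BT = 8.617×10⁻⁵ × 1780 K = 0.15338 eV.
Eᵢ/kT = 0, 0.47268, 0.50919, 1.0366, 1.5973.
Z = Σ gᵢe^(−Eᵢ/kT) = 4·e^(−0) + 2·e^(−0.47268) + 1·e^(−0.50919) + 2·e^(−1.0366) + 4·e^(−1.5973) = 4.0000 + 1.2467 + 0.60098 + 0.70932 + 0.80977 = 7.3668.
P₂ = g₂ e^(−E₂/kT) / Z = 0.60098/7.3668 = 0.0816.

0.0816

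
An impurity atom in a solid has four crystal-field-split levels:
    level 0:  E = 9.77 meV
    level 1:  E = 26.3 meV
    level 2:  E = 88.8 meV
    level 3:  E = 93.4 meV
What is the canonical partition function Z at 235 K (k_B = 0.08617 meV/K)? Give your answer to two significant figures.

Z = 0.91

k_BT = 0.08617 × 235 K = 20.25 meV.
Eᵢ/kT = 0.4825, 1.299, 4.385, 4.612.
Z = Σ e^(−Eᵢ/kT) = e^(−0.4825) + e^(−1.299) + e^(−4.385) + e^(−4.612) = 0.6172 + 0.2728 + 0.01246 + 0.009932 = 0.9124.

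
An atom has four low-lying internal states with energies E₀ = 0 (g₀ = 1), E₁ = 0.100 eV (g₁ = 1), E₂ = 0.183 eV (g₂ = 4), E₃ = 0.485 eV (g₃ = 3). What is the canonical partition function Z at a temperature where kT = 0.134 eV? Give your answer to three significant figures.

Z = 2.58

Eᵢ/kT = 0, 0.74627, 1.3657, 3.6194.
Z = Σ gᵢe^(−Eᵢ/kT) = 1·e^(−0) + 1·e^(−0.74627) + 4·e^(−1.3657) + 3·e^(−3.6194) = 1.0000 + 0.47413 + 1.0208 + 0.080396 = 2.5753.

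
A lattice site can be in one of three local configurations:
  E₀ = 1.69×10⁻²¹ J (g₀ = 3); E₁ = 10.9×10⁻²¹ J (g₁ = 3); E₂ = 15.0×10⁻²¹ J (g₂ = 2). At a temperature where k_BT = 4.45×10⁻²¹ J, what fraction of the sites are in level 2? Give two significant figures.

Eᵢ/kT = 0.3798, 2.449, 3.371.
Z = Σ gᵢe^(−Eᵢ/kT) = 3·e^(−0.3798) + 3·e^(−2.449) + 2·e^(−3.371) = 2.052 + 0.2591 + 0.06871 = 2.380.
P₂ = g₂ e^(−E₂/kT) / Z = 0.06871/2.380 = 0.029.

0.029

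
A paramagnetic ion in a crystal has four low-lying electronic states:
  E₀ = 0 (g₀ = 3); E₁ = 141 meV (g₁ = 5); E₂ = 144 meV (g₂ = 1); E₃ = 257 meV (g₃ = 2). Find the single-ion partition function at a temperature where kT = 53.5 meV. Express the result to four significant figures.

Eᵢ/kT = 0, 2.63551, 2.69159, 4.80374.
Z = Σ gᵢe^(−Eᵢ/kT) = 3·e^(−0) + 5·e^(−2.63551) + 1·e^(−2.69159) + 2·e^(−4.80374) = 3.00000 + 0.358412 + 0.0677731 + 0.0163981 = 3.44258.

Z = 3.443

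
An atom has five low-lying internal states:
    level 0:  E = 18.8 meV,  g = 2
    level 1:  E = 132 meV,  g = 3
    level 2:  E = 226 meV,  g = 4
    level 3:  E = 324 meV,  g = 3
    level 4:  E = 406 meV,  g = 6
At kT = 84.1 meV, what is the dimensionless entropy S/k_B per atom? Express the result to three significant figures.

1.93

Eᵢ/kT = 0.22354, 1.5696, 2.6873, 3.8526, 4.8276.
Z = Σ gᵢe^(−Eᵢ/kT) = 2·e^(−0.22354) + 3·e^(−1.5696) + 4·e^(−2.6873) + 3·e^(−3.8526) + 6·e^(−4.8276) = 1.5994 + 0.62439 + 0.27226 + 0.063673 + 0.048034 = 2.6078.
⟨E⟩ = Σ EᵢPᵢ = 82.119 meV.
S/k_B = ln Z + ⟨E⟩/kT = ln(2.6078) + 82.119/84.1 = 0.95851 + 0.97644 = 1.93.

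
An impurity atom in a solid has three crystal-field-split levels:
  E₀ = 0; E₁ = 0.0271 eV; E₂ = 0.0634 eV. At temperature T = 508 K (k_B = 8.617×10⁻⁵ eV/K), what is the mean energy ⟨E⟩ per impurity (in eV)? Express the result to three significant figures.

0.0166 eV

k_BT = 8.617×10⁻⁵ × 508 K = 0.043774 eV.
Eᵢ/kT = 0, 0.61909, 1.4483.
Z = Σ e^(−Eᵢ/kT) = e^(−0) + e^(−0.61909) + e^(−1.4483) = 1.0000 + 0.53843 + 0.23497 = 1.7734.
⟨E⟩ = Σ Eᵢ e^(−Eᵢ/kT) / Z = (0·1.0000 + 0.0271·0.53843 + 0.0634·0.23497) / 1.7734 = 0.0166 eV.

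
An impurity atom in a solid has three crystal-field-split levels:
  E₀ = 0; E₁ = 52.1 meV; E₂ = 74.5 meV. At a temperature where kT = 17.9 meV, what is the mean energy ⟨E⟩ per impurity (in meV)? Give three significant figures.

Eᵢ/kT = 0, 2.9106, 4.1620.
Z = Σ e^(−Eᵢ/kT) = e^(−0) + e^(−2.9106) + e^(−4.1620) = 1.0000 + 0.054443 + 0.015576 = 1.0700.
⟨E⟩ = Σ Eᵢ e^(−Eᵢ/kT) / Z = (0·1.0000 + 52.1·0.054443 + 74.5·0.015576) / 1.0700 = 3.74 meV.

3.74 meV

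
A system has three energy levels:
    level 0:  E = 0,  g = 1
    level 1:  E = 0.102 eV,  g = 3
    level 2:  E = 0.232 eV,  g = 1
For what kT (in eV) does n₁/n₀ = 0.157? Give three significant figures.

0.0346 eV

n₁/n₀ = (g₁/g₀) exp[−(E₁−E₀)/kT] = 0.157.
⇒ (E₁−E₀)/kT = ln((3/1)/0.157) = ln(19.108) = 2.9501.
kT = 0.102 eV / 2.9501 = 0.0346 eV.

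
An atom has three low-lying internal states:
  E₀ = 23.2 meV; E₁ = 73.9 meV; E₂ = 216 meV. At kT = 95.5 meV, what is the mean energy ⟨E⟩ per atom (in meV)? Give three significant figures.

55.4 meV

Eᵢ/kT = 0.24293, 0.77382, 2.2618.
Z = Σ e^(−Eᵢ/kT) = e^(−0.24293) + e^(−0.77382) + e^(−2.2618) = 0.78433 + 0.46125 + 0.10416 = 1.3497.
⟨E⟩ = Σ Eᵢ e^(−Eᵢ/kT) / Z = (23.2·0.78433 + 73.9·0.46125 + 216·0.10416) / 1.3497 = 55.4 meV.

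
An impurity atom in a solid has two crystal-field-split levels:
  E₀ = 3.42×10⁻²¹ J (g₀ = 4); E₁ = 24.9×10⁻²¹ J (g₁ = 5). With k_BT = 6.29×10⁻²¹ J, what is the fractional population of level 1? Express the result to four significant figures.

0.03948

Eᵢ/kT = 0.543720, 3.95866.
Z = Σ gᵢe^(−Eᵢ/kT) = 4·e^(−0.543720) + 5·e^(−3.95866) = 2.32234 + 0.0954434 = 2.41778.
P₁ = g₁ e^(−E₁/kT) / Z = 0.0954434/2.41778 = 0.03948.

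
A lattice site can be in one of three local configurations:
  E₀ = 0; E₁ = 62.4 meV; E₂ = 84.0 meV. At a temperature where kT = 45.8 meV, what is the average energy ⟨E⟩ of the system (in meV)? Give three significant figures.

20.8 meV

Eᵢ/kT = 0, 1.3624, 1.8341.
Z = Σ e^(−Eᵢ/kT) = e^(−0) + e^(−1.3624) + e^(−1.8341) = 1.0000 + 0.25605 + 0.15976 = 1.4158.
⟨E⟩ = Σ Eᵢ e^(−Eᵢ/kT) / Z = (0·1.0000 + 62.4·0.25605 + 84.0·0.15976) / 1.4158 = 20.8 meV.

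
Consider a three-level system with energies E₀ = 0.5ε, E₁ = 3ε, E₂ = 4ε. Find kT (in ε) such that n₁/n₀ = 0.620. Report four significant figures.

n₁/n₀ = exp[−(E₁−E₀)/kT] = 0.620.
⇒ (E₁−E₀)/kT = ln(1/0.620) = ln(1.61290) = 0.478034.
kT = 2.5ε / 0.478034 = 5.230 ε.

5.230 ε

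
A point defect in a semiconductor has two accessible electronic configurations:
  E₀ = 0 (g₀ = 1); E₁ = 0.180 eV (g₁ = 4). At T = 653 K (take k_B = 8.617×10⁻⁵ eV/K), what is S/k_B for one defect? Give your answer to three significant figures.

0.600

k_BT = 8.617×10⁻⁵ × 653 K = 0.056269 eV.
Eᵢ/kT = 0, 3.1989.
Z = Σ gᵢe^(−Eᵢ/kT) = 1·e^(−0) + 4·e^(−3.1989) = 1.0000 + 0.16323 = 1.1632.
⟨E⟩ = Σ EᵢPᵢ = 0.025259 eV.
S/k_B = ln Z + ⟨E⟩/kT = ln(1.1632) + 0.025259/0.056269 = 0.15117 + 0.44890 = 0.600.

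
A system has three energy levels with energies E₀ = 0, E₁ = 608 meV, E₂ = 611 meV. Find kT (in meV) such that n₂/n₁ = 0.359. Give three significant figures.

2.93 meV

n₂/n₁ = exp[−(E₂−E₁)/kT] = 0.359.
⇒ (E₂−E₁)/kT = ln(1/0.359) = ln(2.7855) = 1.0244.
kT = 3 meV / 1.0244 = 2.93 meV.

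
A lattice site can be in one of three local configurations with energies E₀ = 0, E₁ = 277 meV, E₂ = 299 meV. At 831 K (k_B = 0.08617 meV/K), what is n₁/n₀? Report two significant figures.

k_BT = 0.08617 × 831 K = 71.61 meV.
n₁/n₀ = exp[−(E₁−E₀)/kT] = exp(−(277 meV)/(71.61 meV)) = exp(-3.868) = 0.021.

0.021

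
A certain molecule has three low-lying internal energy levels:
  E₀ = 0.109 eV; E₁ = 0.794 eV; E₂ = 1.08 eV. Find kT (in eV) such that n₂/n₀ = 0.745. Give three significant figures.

3.30 eV

n₂/n₀ = exp[−(E₂−E₀)/kT] = 0.745.
⇒ (E₂−E₀)/kT = ln(1/0.745) = ln(1.3423) = 0.29438.
kT = 0.971 eV / 0.29438 = 3.30 eV.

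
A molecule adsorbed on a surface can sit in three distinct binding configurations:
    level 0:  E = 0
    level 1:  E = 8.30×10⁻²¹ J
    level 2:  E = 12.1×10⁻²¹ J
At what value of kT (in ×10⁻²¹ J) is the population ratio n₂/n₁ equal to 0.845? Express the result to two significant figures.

23 ×10⁻²¹ J

n₂/n₁ = exp[−(E₂−E₁)/kT] = 0.845.
⇒ (E₂−E₁)/kT = ln(1/0.845) = ln(1.183) = 0.1681.
kT = 3.80 ×10⁻²¹ J / 0.1681 = 23 ×10⁻²¹ J.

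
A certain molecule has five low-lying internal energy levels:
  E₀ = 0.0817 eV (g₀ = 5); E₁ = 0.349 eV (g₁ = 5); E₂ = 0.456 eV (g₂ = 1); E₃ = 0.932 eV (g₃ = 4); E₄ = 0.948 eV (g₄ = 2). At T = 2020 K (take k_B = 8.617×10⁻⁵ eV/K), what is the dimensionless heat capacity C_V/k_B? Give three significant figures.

k_BT = 8.617×10⁻⁵ × 2020 K = 0.17406 eV.
Eᵢ/kT = 0.46938, 2.0051, 2.6198, 5.3545, 5.4464.
Z = Σ gᵢe^(−Eᵢ/kT) = 5·e^(−0.46938) + 5·e^(−2.0051) + 1·e^(−2.6198) + 4·e^(−5.3545) + 2·e^(−5.4464) = 3.1269 + 0.67323 + 0.072817 + 0.018907 + 0.0086236 = 3.9005.
⟨E⟩ = 0.14086 eV, ⟨E²⟩ = 0.036453 eV².
C_V/k_B = (⟨E²⟩ − ⟨E⟩²)/(kT)² = (0.036453 − 0.019842)/0.030297 = 0.548.

0.548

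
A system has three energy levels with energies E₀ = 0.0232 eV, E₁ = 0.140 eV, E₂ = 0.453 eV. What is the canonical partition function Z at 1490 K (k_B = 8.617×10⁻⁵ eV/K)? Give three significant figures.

k_BT = 8.617×10⁻⁵ × 1490 K = 0.12839 eV.
Eᵢ/kT = 0.18070, 1.0904, 3.5283.
Z = Σ e^(−Eᵢ/kT) = e^(−0.18070) + e^(−1.0904) + e^(−3.5283) = 0.83469 + 0.33608 + 0.029355 = 1.2001.

Z = 1.20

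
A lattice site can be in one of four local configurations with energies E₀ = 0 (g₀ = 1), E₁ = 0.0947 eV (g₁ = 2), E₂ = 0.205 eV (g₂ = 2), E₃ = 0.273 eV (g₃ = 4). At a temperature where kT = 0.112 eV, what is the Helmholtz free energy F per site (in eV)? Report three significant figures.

Eᵢ/kT = 0, 0.84554, 1.8304, 2.4375.
Z = Σ gᵢe^(−Eᵢ/kT) = 1·e^(−0) + 2·e^(−0.84554) + 2·e^(−1.8304) + 4·e^(−2.4375) = 1.0000 + 0.85865 + 0.32070 + 0.34952 = 2.5289.
F = −kT ln Z = −0.112 × ln(2.5289) = −0.112 × 0.92778 = -0.104 eV.

-0.104 eV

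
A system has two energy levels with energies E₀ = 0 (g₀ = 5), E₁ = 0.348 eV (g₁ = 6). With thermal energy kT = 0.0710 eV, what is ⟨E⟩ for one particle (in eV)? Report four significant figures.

0.003078 eV

Eᵢ/kT = 0, 4.90141.
Z = Σ gᵢe^(−Eᵢ/kT) = 5·e^(−0) + 6·e^(−4.90141) = 5.00000 + 0.0446165 = 5.04462.
⟨E⟩ = Σ Eᵢ gᵢe^(−Eᵢ/kT) / Z = (0·5.00000 + 0.348·0.0446165) / 5.04462 = 0.003078 eV.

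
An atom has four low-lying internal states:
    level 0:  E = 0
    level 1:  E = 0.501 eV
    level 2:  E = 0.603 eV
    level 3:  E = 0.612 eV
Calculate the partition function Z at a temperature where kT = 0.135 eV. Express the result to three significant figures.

Eᵢ/kT = 0, 3.7111, 4.4667, 4.5333.
Z = Σ e^(−Eᵢ/kT) = e^(−0) + e^(−3.7111) + e^(−4.4667) + e^(−4.5333) = 1.0000 + 0.024451 + 0.011485 + 0.010745 = 1.0467.

Z = 1.05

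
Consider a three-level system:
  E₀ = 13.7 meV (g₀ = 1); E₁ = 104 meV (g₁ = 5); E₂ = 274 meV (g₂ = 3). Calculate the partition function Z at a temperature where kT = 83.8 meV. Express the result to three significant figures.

Eᵢ/kT = 0.16348, 1.2411, 3.2697.
Z = Σ gᵢe^(−Eᵢ/kT) = 1·e^(−0.16348) + 5·e^(−1.2411) + 3·e^(−3.2697) = 0.84918 + 1.4453 + 0.11405 = 2.4085.

Z = 2.41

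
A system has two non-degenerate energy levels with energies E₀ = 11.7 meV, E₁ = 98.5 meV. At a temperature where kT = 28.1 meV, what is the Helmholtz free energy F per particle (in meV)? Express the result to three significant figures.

Eᵢ/kT = 0.41637, 3.5053.
Z = Σ e^(−Eᵢ/kT) = e^(−0.41637) + e^(−3.5053) = 0.65944 + 0.030038 = 0.68948.
F = −kT ln Z = −28.1 × ln(0.68948) = −28.1 × -0.37182 = 10.4 meV.

10.4 meV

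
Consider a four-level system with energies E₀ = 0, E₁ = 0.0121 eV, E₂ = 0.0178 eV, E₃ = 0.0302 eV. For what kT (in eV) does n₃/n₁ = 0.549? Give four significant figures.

0.03018 eV

n₃/n₁ = exp[−(E₃−E₁)/kT] = 0.549.
⇒ (E₃−E₁)/kT = ln(1/0.549) = ln(1.82149) = 0.599655.
kT = 0.0181 eV / 0.599655 = 0.03018 eV.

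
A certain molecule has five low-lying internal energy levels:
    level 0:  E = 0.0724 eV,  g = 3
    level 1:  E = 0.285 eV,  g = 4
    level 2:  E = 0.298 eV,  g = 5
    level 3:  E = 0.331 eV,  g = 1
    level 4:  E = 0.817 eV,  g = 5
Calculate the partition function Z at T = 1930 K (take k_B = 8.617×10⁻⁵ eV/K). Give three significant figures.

k_BT = 8.617×10⁻⁵ × 1930 K = 0.16631 eV.
Eᵢ/kT = 0.43533, 1.7137, 1.7918, 1.9903, 4.9125.
Z = Σ gᵢe^(−Eᵢ/kT) = 3·e^(−0.43533) + 4·e^(−1.7137) + 5·e^(−1.7918) + 1·e^(−1.9903) + 5·e^(−4.9125) = 1.9412 + 0.72079 + 0.83330 + 0.13665 + 0.036770 = 3.6687.

Z = 3.67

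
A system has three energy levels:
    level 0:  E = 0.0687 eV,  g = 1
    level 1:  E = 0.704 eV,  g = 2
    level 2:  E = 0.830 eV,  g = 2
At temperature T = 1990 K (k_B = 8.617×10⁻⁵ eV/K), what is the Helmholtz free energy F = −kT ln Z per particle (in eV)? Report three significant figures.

k_BT = 8.617×10⁻⁵ × 1990 K = 0.17148 eV.
Eᵢ/kT = 0.40063, 4.1054, 4.8402.
Z = Σ gᵢe^(−Eᵢ/kT) = 1·e^(−0.40063) + 2·e^(−4.1054) + 2·e^(−4.8402) = 0.66990 + 0.032967 + 0.015811 = 0.71868.
F = −kT ln Z = −0.17148 × ln(0.71868) = −0.17148 × -0.33034 = 0.0566 eV.

0.0566 eV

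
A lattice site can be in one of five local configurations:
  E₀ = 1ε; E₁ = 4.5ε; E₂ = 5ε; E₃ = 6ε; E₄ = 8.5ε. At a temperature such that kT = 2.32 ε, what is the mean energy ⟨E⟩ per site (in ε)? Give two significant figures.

Eᵢ/kT = 0.4310, 1.940, 2.155, 2.586, 3.664.
Z = Σ e^(−Eᵢ/kT) = e^(−0.4310) + e^(−1.940) + e^(−2.155) + e^(−2.586) + e^(−3.664) = 0.6499 + 0.1437 + 0.1159 + 0.07532 + 0.02563 = 1.010.
⟨E⟩ = Σ Eᵢ e^(−Eᵢ/kT) / Z = (1·0.6499 + 4.5·0.1437 + 5·0.1159 + 6·0.07532 + 8.5·0.02563) / 1.010 = 2.5 ε.

2.5 ε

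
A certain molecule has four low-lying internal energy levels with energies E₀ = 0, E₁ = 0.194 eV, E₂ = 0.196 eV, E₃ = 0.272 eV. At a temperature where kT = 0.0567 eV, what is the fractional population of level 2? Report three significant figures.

Eᵢ/kT = 0, 3.4215, 3.4568, 4.7972.
Z = Σ e^(−Eᵢ/kT) = e^(−0) + e^(−3.4215) + e^(−3.4568) + e^(−4.7972) = 1.0000 + 0.032663 + 0.031530 + 0.0082528 = 1.0724.
P₂ = e^(−E₂/kT) / Z = 0.031530/1.0724 = 0.0294.

0.0294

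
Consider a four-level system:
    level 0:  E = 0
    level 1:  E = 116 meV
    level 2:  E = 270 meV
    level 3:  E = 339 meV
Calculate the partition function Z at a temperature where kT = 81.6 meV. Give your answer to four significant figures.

Z = 1.294

Eᵢ/kT = 0, 1.42157, 3.30882, 4.15441.
Z = Σ e^(−Eᵢ/kT) = e^(−0) + e^(−1.42157) + e^(−3.30882) + e^(−4.15441) = 1.00000 + 0.241335 + 0.0365593 + 0.0156950 = 1.29359.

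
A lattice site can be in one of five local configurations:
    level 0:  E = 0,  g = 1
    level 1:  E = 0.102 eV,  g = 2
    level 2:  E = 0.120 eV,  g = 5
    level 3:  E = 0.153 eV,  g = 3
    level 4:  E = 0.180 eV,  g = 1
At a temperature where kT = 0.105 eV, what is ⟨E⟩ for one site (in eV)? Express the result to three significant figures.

Eᵢ/kT = 0, 0.97143, 1.1429, 1.4571, 1.7143.
Z = Σ gᵢe^(−Eᵢ/kT) = 1·e^(−0) + 2·e^(−0.97143) + 5·e^(−1.1429) + 3·e^(−1.4571) + 1·e^(−1.7143) = 1.0000 + 0.75708 + 1.5945 + 0.69873 + 0.18009 = 4.2304.
⟨E⟩ = Σ Eᵢ gᵢe^(−Eᵢ/kT) / Z = (0·1.0000 + 0.102·0.75708 + 0.120·1.5945 + 0.153·0.69873 + 0.180·0.18009) / 4.2304 = 0.0964 eV.

0.0964 eV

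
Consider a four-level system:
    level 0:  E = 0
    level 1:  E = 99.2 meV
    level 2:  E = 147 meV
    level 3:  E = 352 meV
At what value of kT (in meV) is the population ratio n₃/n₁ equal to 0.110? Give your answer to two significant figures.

n₃/n₁ = exp[−(E₃−E₁)/kT] = 0.110.
⇒ (E₃−E₁)/kT = ln(1/0.110) = ln(9.091) = 2.207.
kT = 252.8 meV / 2.207 = 110 meV.

110 meV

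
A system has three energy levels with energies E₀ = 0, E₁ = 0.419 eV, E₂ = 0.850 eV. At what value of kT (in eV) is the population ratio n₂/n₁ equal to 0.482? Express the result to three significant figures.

0.591 eV

n₂/n₁ = exp[−(E₂−E₁)/kT] = 0.482.
⇒ (E₂−E₁)/kT = ln(1/0.482) = ln(2.0747) = 0.72982.
kT = 0.431 eV / 0.72982 = 0.591 eV.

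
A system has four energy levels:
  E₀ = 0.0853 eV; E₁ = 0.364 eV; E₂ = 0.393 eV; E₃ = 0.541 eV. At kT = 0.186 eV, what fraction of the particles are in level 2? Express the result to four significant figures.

Eᵢ/kT = 0.458602, 1.95699, 2.11290, 2.90860.
Z = Σ e^(−Eᵢ/kT) = e^(−0.458602) + e^(−1.95699) + e^(−2.11290) + e^(−2.90860) = 0.632167 + 0.141283 + 0.120887 + 0.0545520 = 0.948889.
P₂ = e^(−E₂/kT) / Z = 0.120887/0.948889 = 0.1274.

0.1274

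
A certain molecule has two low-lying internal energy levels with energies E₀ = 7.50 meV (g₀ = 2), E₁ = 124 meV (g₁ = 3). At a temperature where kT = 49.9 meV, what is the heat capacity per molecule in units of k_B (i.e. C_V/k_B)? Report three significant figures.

0.604

Eᵢ/kT = 0.15030, 2.4850.
Z = Σ gᵢe^(−Eᵢ/kT) = 2·e^(−0.15030) + 3·e^(−2.4850) = 1.7209 + 0.24998 = 1.9709.
⟨E⟩ = 22.276 meV, ⟨E²⟩ = 1999.3 meV².
C_V/k_B = (⟨E²⟩ − ⟨E⟩²)/(kT)² = (1999.3 − 496.22)/2490.0 = 0.604.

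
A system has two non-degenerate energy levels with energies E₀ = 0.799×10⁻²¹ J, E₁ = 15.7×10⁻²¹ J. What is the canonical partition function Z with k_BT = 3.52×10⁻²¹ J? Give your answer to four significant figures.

Eᵢ/kT = 0.226989, 4.46023.
Z = Σ e^(−Eᵢ/kT) = e^(−0.226989) + e^(−4.46023) = 0.796930 + 0.0115597 = 0.808490.

Z = 0.8085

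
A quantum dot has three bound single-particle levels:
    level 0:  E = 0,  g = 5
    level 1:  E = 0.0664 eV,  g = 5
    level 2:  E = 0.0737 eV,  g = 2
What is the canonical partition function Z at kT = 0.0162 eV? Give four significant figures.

Z = 5.104

Eᵢ/kT = 0, 4.09877, 4.54938.
Z = Σ gᵢe^(−Eᵢ/kT) = 5·e^(−0) + 5·e^(−4.09877) + 2·e^(−4.54938) = 5.00000 + 0.0829654 + 0.0211475 = 5.10411.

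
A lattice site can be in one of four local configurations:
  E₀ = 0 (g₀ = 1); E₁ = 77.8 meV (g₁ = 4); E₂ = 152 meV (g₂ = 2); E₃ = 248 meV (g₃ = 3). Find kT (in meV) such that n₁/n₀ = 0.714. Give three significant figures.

45.1 meV

n₁/n₀ = (g₁/g₀) exp[−(E₁−E₀)/kT] = 0.714.
⇒ (E₁−E₀)/kT = ln((4/1)/0.714) = ln(5.6022) = 1.7232.
kT = 77.8 meV / 1.7232 = 45.1 meV.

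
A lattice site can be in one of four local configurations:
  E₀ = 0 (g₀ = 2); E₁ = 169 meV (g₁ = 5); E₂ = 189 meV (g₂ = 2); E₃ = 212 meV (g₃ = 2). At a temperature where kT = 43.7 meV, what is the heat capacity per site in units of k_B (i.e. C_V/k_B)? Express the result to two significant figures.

Eᵢ/kT = 0, 3.867, 4.325, 4.851.
Z = Σ gᵢe^(−Eᵢ/kT) = 2·e^(−0) + 5·e^(−3.867) + 2·e^(−4.325) + 2·e^(−4.851) = 2.000 + 0.1046 + 0.02647 + 0.01564 = 2.147.
⟨E⟩ = 12.11 meV, ⟨E²⟩ = 2159 meV².
C_V/k_B = (⟨E²⟩ − ⟨E⟩²)/(kT)² = (2159 − 146.7)/1910 = 1.1.

1.1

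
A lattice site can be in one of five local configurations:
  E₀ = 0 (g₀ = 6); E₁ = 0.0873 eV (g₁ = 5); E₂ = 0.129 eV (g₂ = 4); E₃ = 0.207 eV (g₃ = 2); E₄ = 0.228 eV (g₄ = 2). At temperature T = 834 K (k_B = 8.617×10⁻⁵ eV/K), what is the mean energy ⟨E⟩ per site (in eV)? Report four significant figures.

0.03087 eV

k_BT = 8.617×10⁻⁵ × 834 K = 0.0718658 eV.
Eᵢ/kT = 0, 1.21476, 1.79501, 2.88037, 3.17258.
Z = Σ gᵢe^(−Eᵢ/kT) = 6·e^(−0) + 5·e^(−1.21476) + 4·e^(−1.79501) + 2·e^(−2.88037) + 2·e^(−3.17258) = 6.00000 + 1.48391 + 0.664503 + 0.112228 + 0.0837907 = 8.34443.
⟨E⟩ = Σ Eᵢ gᵢe^(−Eᵢ/kT) / Z = (0·6.00000 + 0.0873·1.48391 + 0.129·0.664503 + 0.207·0.112228 + 0.228·0.0837907) / 8.34443 = 0.03087 eV.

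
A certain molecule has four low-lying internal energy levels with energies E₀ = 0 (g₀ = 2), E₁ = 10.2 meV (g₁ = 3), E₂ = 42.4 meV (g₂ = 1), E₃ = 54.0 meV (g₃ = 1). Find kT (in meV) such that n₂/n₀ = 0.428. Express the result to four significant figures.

n₂/n₀ = (g₂/g₀) exp[−(E₂−E₀)/kT] = 0.428.
⇒ (E₂−E₀)/kT = ln((1/2)/0.428) = ln(1.16822) = 0.155481.
kT = 42.4 meV / 0.155481 = 272.7 meV.

272.7 meV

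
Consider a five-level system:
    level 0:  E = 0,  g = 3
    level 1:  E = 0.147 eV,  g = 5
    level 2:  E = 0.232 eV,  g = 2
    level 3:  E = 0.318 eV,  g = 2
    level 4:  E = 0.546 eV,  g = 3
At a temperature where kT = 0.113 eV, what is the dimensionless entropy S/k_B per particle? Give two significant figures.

Eᵢ/kT = 0, 1.301, 2.053, 2.814, 4.832.
Z = Σ gᵢe^(−Eᵢ/kT) = 3·e^(−0) + 5·e^(−1.301) + 2·e^(−2.053) + 2·e^(−2.814) + 3·e^(−4.832) = 3.000 + 1.361 + 0.2567 + 0.1199 + 0.02391 = 4.762.
⟨E⟩ = Σ EᵢPᵢ = 0.06527 eV.
S/k_B = ln Z + ⟨E⟩/kT = ln(4.762) + 0.06527/0.113 = 1.561 + 0.5776 = 2.1.

2.1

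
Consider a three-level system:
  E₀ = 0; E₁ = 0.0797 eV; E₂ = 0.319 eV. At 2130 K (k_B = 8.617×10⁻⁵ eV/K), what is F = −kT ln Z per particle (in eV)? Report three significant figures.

-0.110 eV

k_BT = 8.617×10⁻⁵ × 2130 K = 0.18354 eV.
Eᵢ/kT = 0, 0.43424, 1.7380.
Z = Σ e^(−Eᵢ/kT) = e^(−0) + e^(−0.43424) + e^(−1.7380) = 1.0000 + 0.64776 + 0.17587 = 1.8236.
F = −kT ln Z = −0.18354 × ln(1.8236) = −0.18354 × 0.60081 = -0.110 eV.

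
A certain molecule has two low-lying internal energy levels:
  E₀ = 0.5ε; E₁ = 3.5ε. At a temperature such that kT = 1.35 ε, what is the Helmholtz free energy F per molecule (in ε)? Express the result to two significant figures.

Eᵢ/kT = 0.3704, 2.593.
Z = Σ e^(−Eᵢ/kT) = e^(−0.3704) + e^(−2.593) = 0.6905 + 0.07480 = 0.7653.
F = −kT ln Z = −1.35 × ln(0.7653) = −1.35 × -0.2675 = 0.36 ε.

0.36 ε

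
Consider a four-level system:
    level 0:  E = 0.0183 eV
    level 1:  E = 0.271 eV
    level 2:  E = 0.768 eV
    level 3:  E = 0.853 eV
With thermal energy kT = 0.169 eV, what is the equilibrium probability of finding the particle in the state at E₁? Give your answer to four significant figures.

Eᵢ/kT = 0.108284, 1.60355, 4.54438, 5.04734.
Z = Σ e^(−Eᵢ/kT) = e^(−0.108284) + e^(−1.60355) + e^(−4.54438) + e^(−5.04734) = 0.897373 + 0.201181 + 0.0106268 + 0.00642640 = 1.11561.
P₁ = e^(−E₁/kT) / Z = 0.201181/1.11561 = 0.1803.

0.1803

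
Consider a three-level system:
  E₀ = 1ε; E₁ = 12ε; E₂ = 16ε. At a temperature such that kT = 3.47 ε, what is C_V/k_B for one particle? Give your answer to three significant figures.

0.602

Eᵢ/kT = 0.28818, 3.4582, 4.6110.
Z = Σ e^(−Eᵢ/kT) = e^(−0.28818) + e^(−3.4582) + e^(−4.6110) = 0.74963 + 0.031486 + 0.0099419 = 0.79106.
⟨E⟩ = 1.6263 ε, ⟨E²⟩ = 9.8965 ε².
C_V/k_B = (⟨E²⟩ − ⟨E⟩²)/(kT)² = (9.8965 − 2.6449)/12.041 = 0.602.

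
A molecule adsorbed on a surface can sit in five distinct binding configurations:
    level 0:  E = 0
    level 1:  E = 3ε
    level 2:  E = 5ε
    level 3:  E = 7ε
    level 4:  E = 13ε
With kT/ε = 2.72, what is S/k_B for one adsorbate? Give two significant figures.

1.0

Eᵢ/kT = 0, 1.103, 1.838, 2.574, 4.779.
Z = Σ e^(−Eᵢ/kT) = e^(−0) + e^(−1.103) + e^(−1.838) + e^(−2.574) + e^(−4.779) = 1.000 + 0.3319 + 0.1591 + 0.07623 + 0.008404 = 1.576.
⟨E⟩ = Σ EᵢPᵢ = 1.544 ε.
S/k_B = ln Z + ⟨E⟩/kT = ln(1.576) + 1.544/2.72 = 0.4549 + 0.5676 = 1.0.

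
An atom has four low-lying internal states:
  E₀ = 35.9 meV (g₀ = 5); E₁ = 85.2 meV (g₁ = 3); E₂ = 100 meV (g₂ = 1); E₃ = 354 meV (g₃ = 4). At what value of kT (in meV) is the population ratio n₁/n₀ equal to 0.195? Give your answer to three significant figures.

43.9 meV

n₁/n₀ = (g₁/g₀) exp[−(E₁−E₀)/kT] = 0.195.
⇒ (E₁−E₀)/kT = ln((3/5)/0.195) = ln(3.0769) = 1.1239.
kT = 49.3 meV / 1.1239 = 43.9 meV.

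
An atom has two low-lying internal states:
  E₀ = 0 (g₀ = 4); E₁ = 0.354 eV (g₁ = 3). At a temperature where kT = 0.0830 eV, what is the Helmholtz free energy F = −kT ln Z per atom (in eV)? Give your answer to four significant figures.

-0.1159 eV

Eᵢ/kT = 0, 4.26506.
Z = Σ gᵢe^(−Eᵢ/kT) = 4·e^(−0) + 3·e^(−4.26506) = 4.00000 + 0.0421531 = 4.04215.
F = −kT ln Z = −0.0830 × ln(4.04215) = −0.0830 × 1.39678 = -0.1159 eV.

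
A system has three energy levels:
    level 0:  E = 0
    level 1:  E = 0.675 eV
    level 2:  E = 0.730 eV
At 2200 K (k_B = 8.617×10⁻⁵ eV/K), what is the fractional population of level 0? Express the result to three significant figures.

0.953

k_BT = 8.617×10⁻⁵ × 2200 K = 0.18957 eV.
Eᵢ/kT = 0, 3.5607, 3.8508.
Z = Σ e^(−Eᵢ/kT) = e^(−0) + e^(−3.5607) + e^(−3.8508) = 1.0000 + 0.028419 + 0.021263 = 1.0497.
P₀ = e^(−E₀/kT) / Z = 1.0000/1.0497 = 0.953.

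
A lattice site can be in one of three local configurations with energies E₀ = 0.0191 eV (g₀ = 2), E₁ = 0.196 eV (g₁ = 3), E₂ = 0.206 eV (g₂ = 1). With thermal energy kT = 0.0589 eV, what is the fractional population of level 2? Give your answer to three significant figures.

0.0191

Eᵢ/kT = 0.32428, 3.3277, 3.4975.
Z = Σ gᵢe^(−Eᵢ/kT) = 2·e^(−0.32428) + 3·e^(−3.3277) + 1·e^(−3.4975) = 1.4461 + 0.10763 + 0.030273 = 1.5840.
P₂ = g₂ e^(−E₂/kT) / Z = 0.030273/1.5840 = 0.0191.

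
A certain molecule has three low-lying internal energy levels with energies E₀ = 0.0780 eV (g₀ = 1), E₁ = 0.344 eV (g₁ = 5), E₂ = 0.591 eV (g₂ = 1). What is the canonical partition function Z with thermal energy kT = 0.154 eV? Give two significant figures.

Eᵢ/kT = 0.5065, 2.234, 3.838.
Z = Σ gᵢe^(−Eᵢ/kT) = 1·e^(−0.5065) + 5·e^(−2.234) + 1·e^(−3.838) = 0.6026 + 0.5355 + 0.02154 = 1.160.

Z = 1.2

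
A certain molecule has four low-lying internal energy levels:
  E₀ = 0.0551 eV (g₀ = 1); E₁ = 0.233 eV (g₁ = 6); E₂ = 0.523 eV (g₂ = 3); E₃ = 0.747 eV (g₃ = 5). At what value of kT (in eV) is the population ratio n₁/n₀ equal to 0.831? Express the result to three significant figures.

0.0900 eV

n₁/n₀ = (g₁/g₀) exp[−(E₁−E₀)/kT] = 0.831.
⇒ (E₁−E₀)/kT = ln((6/1)/0.831) = ln(7.2202) = 1.9769.
kT = 0.1779 eV / 1.9769 = 0.0900 eV.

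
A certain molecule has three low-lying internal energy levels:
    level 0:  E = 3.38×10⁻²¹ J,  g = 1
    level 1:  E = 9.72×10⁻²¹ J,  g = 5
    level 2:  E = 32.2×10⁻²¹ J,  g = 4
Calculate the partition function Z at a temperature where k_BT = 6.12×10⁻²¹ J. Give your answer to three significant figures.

Eᵢ/kT = 0.55229, 1.5882, 5.2614.
Z = Σ gᵢe^(−Eᵢ/kT) = 1·e^(−0.55229) + 5·e^(−1.5882) + 4·e^(−5.2614) = 0.57563 + 1.0215 + 0.020752 = 1.6179.

Z = 1.62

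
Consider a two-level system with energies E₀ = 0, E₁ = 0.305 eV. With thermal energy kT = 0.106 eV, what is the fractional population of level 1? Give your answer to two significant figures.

Eᵢ/kT = 0, 2.877.
Z = Σ e^(−Eᵢ/kT) = e^(−0) + e^(−2.877) = 1.000 + 0.05630 = 1.056.
P₁ = e^(−E₁/kT) / Z = 0.05630/1.056 = 0.053.

0.053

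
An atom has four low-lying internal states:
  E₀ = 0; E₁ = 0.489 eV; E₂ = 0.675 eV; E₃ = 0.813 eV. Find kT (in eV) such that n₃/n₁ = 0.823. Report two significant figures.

n₃/n₁ = exp[−(E₃−E₁)/kT] = 0.823.
⇒ (E₃−E₁)/kT = ln(1/0.823) = ln(1.215) = 0.1947.
kT = 0.324 eV / 0.1947 = 1.7 eV.

1.7 eV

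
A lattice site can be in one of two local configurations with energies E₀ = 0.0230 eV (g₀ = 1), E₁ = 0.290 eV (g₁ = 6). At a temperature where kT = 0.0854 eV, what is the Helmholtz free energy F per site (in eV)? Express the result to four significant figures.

Eᵢ/kT = 0.269321, 3.39578.
Z = Σ gᵢe^(−Eᵢ/kT) = 1·e^(−0.269321) + 6·e^(−3.39578) = 0.763898 + 0.201086 = 0.964984.
F = −kT ln Z = −0.0854 × ln(0.964984) = −0.0854 × -0.0356438 = 0.003044 eV.

0.003044 eV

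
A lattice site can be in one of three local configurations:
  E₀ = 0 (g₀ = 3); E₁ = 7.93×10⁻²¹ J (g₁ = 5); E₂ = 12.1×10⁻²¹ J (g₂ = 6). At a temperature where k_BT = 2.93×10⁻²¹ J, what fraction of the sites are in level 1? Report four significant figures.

0.09732

Eᵢ/kT = 0, 2.70648, 4.12969.
Z = Σ gᵢe^(−Eᵢ/kT) = 3·e^(−0) + 5·e^(−2.70648) + 6·e^(−4.12969) = 3.00000 + 0.333857 + 0.0965272 = 3.43038.
P₁ = g₁ e^(−E₁/kT) / Z = 0.333857/3.43038 = 0.09732.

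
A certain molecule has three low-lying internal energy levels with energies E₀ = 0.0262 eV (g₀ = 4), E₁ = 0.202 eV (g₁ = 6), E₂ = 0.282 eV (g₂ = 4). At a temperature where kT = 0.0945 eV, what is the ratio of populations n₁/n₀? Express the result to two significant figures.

0.23

n₁/n₀ = (g₁/g₀) exp[−(E₁−E₀)/kT] = (6/4) × exp(−(0.1758 eV)/(0.0945 eV)) = (6/4) × exp(-1.860) = 0.23.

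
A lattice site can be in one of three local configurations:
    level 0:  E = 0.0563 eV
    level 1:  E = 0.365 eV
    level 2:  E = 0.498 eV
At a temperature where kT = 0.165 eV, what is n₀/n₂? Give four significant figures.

14.54

n₀/n₂ = exp[−(E₀−E₂)/kT] = exp(−(-0.4417 eV)/(0.165 eV)) = exp(2.67697) = 14.54.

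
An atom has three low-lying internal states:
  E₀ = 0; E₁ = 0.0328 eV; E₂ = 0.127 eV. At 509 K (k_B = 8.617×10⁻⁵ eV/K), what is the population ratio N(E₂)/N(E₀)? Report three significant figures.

0.0553

k_BT = 8.617×10⁻⁵ × 509 K = 0.043861 eV.
n₂/n₀ = exp[−(E₂−E₀)/kT] = exp(−(0.127 eV)/(0.043861 eV)) = exp(-2.8955) = 0.0553.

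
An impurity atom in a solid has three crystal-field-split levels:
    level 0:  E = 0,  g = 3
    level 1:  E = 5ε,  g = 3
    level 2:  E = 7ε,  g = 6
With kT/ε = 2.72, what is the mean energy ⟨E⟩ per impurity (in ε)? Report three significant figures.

1.42 ε

Eᵢ/kT = 0, 1.8382, 2.5735.
Z = Σ gᵢe^(−Eᵢ/kT) = 3·e^(−0) + 3·e^(−1.8382) + 6·e^(−2.5735) = 3.0000 + 0.47731 + 0.45761 = 3.9349.
⟨E⟩ = Σ Eᵢ gᵢe^(−Eᵢ/kT) / Z = (0·3.0000 + 5·0.47731 + 7·0.45761) / 3.9349 = 1.42 ε.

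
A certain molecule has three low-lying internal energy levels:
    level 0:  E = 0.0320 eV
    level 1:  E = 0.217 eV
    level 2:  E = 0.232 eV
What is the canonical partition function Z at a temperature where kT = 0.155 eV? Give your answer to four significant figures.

Eᵢ/kT = 0.206452, 1.40000, 1.49677.
Z = Σ e^(−Eᵢ/kT) = e^(−0.206452) + e^(−1.40000) + e^(−1.49677) = 0.813465 + 0.246597 + 0.223852 = 1.28391.

Z = 1.284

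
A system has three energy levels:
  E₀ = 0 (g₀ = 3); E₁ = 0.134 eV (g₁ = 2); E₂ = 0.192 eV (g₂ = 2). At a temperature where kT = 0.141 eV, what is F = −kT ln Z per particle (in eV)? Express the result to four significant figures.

Eᵢ/kT = 0, 0.950355, 1.36170.
Z = Σ gᵢe^(−Eᵢ/kT) = 3·e^(−0) + 2·e^(−0.950355) + 2·e^(−1.36170) = 3.00000 + 0.773208 + 0.512450 = 4.28566.
F = −kT ln Z = −0.141 × ln(4.28566) = −0.141 × 1.45527 = -0.2052 eV.

-0.2052 eV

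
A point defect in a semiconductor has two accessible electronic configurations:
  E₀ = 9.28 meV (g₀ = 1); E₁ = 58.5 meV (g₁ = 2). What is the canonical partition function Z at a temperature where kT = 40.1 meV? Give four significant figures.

Eᵢ/kT = 0.231421, 1.45885.
Z = Σ gᵢe^(−Eᵢ/kT) = 1·e^(−0.231421) + 2·e^(−1.45885) = 0.793405 + 0.465007 = 1.25841.

Z = 1.258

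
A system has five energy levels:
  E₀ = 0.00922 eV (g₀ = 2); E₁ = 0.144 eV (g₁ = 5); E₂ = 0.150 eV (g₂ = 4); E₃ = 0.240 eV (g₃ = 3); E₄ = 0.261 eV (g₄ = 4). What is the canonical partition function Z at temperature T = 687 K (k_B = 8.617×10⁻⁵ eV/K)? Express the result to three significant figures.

k_BT = 8.617×10⁻⁵ × 687 K = 0.059199 eV.
Eᵢ/kT = 0.15575, 2.4325, 2.5338, 4.0541, 4.4089.
Z = Σ gᵢe^(−Eᵢ/kT) = 2·e^(−0.15575) + 5·e^(−2.4325) + 4·e^(−2.5338) + 3·e^(−4.0541) + 4·e^(−4.4089) = 1.7115 + 0.43909 + 0.31743 + 0.052053 + 0.048674 = 2.5687.

Z = 2.57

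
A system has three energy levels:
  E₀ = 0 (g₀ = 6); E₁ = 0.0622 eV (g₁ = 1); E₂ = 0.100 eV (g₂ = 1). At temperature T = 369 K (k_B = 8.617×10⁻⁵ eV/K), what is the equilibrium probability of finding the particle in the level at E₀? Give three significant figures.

0.970

k_BT = 8.617×10⁻⁵ × 369 K = 0.031797 eV.
Eᵢ/kT = 0, 1.9562, 3.1450.
Z = Σ gᵢe^(−Eᵢ/kT) = 6·e^(−0) + 1·e^(−1.9562) + 1·e^(−3.1450) = 6.0000 + 0.14139 + 0.043067 = 6.1845.
P₀ = g₀ e^(−E₀/kT) / Z = 6.0000/6.1845 = 0.970.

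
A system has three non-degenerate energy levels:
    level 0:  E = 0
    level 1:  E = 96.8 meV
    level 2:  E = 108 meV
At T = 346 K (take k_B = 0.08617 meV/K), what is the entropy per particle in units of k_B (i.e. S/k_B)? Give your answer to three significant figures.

0.273

k_BT = 0.08617 × 346 K = 29.815 meV.
Eᵢ/kT = 0, 3.2467, 3.6223.
Z = Σ e^(−Eᵢ/kT) = e^(−0) + e^(−3.2467) + e^(−3.6223) = 1.0000 + 0.038902 + 0.026721 = 1.0656.
⟨E⟩ = Σ EᵢPᵢ = 6.2421 meV.
S/k_B = ln Z + ⟨E⟩/kT = ln(1.0656) + 6.2421/29.815 = 0.063538 + 0.20936 = 0.273.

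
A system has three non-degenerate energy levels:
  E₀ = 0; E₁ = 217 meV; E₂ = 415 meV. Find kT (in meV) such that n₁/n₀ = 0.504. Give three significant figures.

n₁/n₀ = exp[−(E₁−E₀)/kT] = 0.504.
⇒ (E₁−E₀)/kT = ln(1/0.504) = ln(1.9841) = 0.68517.
kT = 217 meV / 0.68517 = 317 meV.

317 meV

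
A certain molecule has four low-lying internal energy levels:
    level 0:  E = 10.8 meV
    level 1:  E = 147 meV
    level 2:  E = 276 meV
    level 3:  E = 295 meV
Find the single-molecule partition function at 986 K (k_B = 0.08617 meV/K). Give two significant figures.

k_BT = 0.08617 × 986 K = 84.96 meV.
Eᵢ/kT = 0.1271, 1.730, 3.249, 3.472.
Z = Σ e^(−Eᵢ/kT) = e^(−0.1271) + e^(−1.730) + e^(−3.249) + e^(−3.472) = 0.8806 + 0.1773 + 0.03881 + 0.03105 = 1.128.

Z = 1.1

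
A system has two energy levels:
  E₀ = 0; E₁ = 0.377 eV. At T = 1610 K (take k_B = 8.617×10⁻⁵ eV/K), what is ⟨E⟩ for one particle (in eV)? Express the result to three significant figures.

k_BT = 8.617×10⁻⁵ × 1610 K = 0.13873 eV.
Eᵢ/kT = 0, 2.7175.
Z = Σ e^(−Eᵢ/kT) = e^(−0) + e^(−2.7175) = 1.0000 + 0.066040 = 1.0660.
⟨E⟩ = Σ Eᵢ e^(−Eᵢ/kT) / Z = (0·1.0000 + 0.377·0.066040) / 1.0660 = 0.0234 eV.

0.0234 eV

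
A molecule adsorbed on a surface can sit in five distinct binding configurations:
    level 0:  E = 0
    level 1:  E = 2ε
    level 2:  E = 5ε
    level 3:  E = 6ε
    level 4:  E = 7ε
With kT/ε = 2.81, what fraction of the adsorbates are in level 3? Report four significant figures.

0.06354

Eᵢ/kT = 0, 0.711744, 1.77936, 2.13523, 2.49110.
Z = Σ e^(−Eᵢ/kT) = e^(−0) + e^(−0.711744) + e^(−1.77936) + e^(−2.13523) + e^(−2.49110) = 1.00000 + 0.490788 + 0.168746 + 0.118217 + 0.0828188 = 1.86057.
P₃ = e^(−E₃/kT) / Z = 0.118217/1.86057 = 0.06354.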